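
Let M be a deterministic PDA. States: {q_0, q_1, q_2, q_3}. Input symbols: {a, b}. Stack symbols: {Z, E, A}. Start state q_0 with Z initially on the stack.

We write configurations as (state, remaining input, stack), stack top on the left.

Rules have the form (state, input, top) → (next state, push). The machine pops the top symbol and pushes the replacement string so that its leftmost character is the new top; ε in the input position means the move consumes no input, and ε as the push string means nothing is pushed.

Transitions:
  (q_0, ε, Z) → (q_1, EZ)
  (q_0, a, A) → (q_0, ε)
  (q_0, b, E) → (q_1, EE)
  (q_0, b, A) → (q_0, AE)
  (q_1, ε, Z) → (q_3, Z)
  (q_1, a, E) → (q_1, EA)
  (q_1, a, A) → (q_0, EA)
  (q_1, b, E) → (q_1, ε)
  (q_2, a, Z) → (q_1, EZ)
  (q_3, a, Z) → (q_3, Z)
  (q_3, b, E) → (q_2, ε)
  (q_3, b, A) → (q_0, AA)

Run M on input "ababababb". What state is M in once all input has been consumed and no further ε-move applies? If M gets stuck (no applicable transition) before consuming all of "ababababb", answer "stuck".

(q_0, ababababb, Z)
  ε-move, top Z: go to q_1, push EZ → (q_1, ababababb, EZ)
  read a, top E: go to q_1, push EA → (q_1, babababb, EAZ)
  read b, top E: go to q_1, push ε → (q_1, abababb, AZ)
  read a, top A: go to q_0, push EA → (q_0, bababb, EAZ)
  read b, top E: go to q_1, push EE → (q_1, ababb, EEAZ)
  read a, top E: go to q_1, push EA → (q_1, babb, EAEAZ)
  read b, top E: go to q_1, push ε → (q_1, abb, AEAZ)
  read a, top A: go to q_0, push EA → (q_0, bb, EAEAZ)
  read b, top E: go to q_1, push EE → (q_1, b, EEAEAZ)
  read b, top E: go to q_1, push ε → (q_1, ε, EAEAZ)
All input consumed; M is in state q_1.

q_1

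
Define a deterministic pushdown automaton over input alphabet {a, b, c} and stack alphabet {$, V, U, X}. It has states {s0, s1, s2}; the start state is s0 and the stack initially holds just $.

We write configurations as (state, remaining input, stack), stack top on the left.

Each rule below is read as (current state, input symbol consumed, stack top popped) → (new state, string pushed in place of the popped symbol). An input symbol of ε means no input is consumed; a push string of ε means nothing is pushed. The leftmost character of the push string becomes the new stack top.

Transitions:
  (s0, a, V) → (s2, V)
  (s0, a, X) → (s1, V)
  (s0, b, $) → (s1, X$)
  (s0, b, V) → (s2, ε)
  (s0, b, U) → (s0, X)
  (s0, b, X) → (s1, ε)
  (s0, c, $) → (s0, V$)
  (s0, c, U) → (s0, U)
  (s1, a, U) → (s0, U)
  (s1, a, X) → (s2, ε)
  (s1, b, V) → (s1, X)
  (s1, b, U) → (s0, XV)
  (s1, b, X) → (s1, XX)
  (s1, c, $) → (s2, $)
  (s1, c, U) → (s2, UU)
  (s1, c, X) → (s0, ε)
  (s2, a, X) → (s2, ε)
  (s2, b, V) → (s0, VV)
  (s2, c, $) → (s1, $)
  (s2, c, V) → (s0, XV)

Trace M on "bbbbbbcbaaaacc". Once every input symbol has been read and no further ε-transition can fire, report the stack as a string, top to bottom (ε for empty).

$

(s0, bbbbbbcbaaaacc, $)
  read b, top $: go to s1, push X$ → (s1, bbbbbcbaaaacc, X$)
  read b, top X: go to s1, push XX → (s1, bbbbcbaaaacc, XX$)
  read b, top X: go to s1, push XX → (s1, bbbcbaaaacc, XXX$)
  read b, top X: go to s1, push XX → (s1, bbcbaaaacc, XXXX$)
  read b, top X: go to s1, push XX → (s1, bcbaaaacc, XXXXX$)
  read b, top X: go to s1, push XX → (s1, cbaaaacc, XXXXXX$)
  read c, top X: go to s0, push ε → (s0, baaaacc, XXXXX$)
  read b, top X: go to s1, push ε → (s1, aaaacc, XXXX$)
  read a, top X: go to s2, push ε → (s2, aaacc, XXX$)
  read a, top X: go to s2, push ε → (s2, aacc, XX$)
  read a, top X: go to s2, push ε → (s2, acc, X$)
  read a, top X: go to s2, push ε → (s2, cc, $)
  read c, top $: go to s1, push $ → (s1, c, $)
  read c, top $: go to s2, push $ → (s2, ε, $)
All input consumed in state s2 with stack $.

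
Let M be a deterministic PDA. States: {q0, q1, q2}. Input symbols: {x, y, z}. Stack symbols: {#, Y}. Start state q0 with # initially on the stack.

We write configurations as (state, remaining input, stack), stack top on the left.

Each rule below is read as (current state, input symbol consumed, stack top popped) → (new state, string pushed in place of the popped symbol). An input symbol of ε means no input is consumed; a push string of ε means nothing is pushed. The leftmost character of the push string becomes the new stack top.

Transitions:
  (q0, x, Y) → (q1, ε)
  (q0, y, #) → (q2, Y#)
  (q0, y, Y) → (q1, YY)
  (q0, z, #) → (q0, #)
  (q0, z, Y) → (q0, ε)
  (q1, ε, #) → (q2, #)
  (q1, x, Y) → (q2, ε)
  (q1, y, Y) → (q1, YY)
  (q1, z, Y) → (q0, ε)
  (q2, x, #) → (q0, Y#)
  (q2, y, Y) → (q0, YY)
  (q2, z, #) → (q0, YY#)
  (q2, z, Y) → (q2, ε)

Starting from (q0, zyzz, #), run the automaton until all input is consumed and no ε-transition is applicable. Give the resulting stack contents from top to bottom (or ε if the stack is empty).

YY#

(q0, zyzz, #)
  read z, top #: go to q0, push # → (q0, yzz, #)
  read y, top #: go to q2, push Y# → (q2, zz, Y#)
  read z, top Y: go to q2, push ε → (q2, z, #)
  read z, top #: go to q0, push YY# → (q0, ε, YY#)
All input consumed in state q0 with stack YY#.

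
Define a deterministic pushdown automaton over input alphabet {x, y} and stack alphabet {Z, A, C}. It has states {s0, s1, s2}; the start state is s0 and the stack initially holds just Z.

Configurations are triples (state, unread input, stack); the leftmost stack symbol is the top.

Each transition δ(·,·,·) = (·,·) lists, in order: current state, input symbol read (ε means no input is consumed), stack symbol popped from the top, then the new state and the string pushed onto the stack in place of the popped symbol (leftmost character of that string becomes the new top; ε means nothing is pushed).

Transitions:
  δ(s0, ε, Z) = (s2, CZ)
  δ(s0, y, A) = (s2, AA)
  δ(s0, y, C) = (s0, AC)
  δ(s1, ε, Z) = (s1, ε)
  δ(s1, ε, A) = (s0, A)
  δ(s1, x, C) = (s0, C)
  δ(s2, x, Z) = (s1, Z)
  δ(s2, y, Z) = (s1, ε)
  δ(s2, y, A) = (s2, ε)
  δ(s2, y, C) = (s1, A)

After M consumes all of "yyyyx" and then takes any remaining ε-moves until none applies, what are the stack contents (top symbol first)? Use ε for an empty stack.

(s0, yyyyx, Z)
  ε-move, top Z: go to s2, push CZ → (s2, yyyyx, CZ)
  read y, top C: go to s1, push A → (s1, yyyx, AZ)
  ε-move, top A: go to s0, push A → (s0, yyyx, AZ)
  read y, top A: go to s2, push AA → (s2, yyx, AAZ)
  read y, top A: go to s2, push ε → (s2, yx, AZ)
  read y, top A: go to s2, push ε → (s2, x, Z)
  read x, top Z: go to s1, push Z → (s1, ε, Z)
  ε-move, top Z: go to s1, push ε → (s1, ε, ε)
All input consumed in state s1 with stack ε.

ε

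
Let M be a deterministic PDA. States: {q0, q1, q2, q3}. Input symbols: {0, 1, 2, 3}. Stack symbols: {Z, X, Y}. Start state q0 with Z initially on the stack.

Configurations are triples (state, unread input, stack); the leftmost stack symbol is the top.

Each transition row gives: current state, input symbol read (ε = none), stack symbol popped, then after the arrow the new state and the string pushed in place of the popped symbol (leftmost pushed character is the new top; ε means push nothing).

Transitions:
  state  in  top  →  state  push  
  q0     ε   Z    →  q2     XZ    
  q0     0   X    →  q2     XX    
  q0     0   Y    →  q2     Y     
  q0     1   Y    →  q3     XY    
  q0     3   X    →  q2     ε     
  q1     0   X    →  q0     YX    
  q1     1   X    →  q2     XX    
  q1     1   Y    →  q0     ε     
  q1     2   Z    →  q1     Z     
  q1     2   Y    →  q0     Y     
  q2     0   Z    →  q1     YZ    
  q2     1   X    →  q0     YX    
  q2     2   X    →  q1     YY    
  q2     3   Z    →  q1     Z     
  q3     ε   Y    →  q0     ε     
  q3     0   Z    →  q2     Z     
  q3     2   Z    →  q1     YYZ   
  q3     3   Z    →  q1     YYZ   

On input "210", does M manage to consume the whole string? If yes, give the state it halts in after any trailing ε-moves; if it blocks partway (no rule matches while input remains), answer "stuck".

(q0, 210, Z)
  ε-move, top Z: go to q2, push XZ → (q2, 210, XZ)
  read 2, top X: go to q1, push YY → (q1, 10, YYZ)
  read 1, top Y: go to q0, push ε → (q0, 0, YZ)
  read 0, top Y: go to q2, push Y → (q2, ε, YZ)
All input consumed; M is in state q2.

q2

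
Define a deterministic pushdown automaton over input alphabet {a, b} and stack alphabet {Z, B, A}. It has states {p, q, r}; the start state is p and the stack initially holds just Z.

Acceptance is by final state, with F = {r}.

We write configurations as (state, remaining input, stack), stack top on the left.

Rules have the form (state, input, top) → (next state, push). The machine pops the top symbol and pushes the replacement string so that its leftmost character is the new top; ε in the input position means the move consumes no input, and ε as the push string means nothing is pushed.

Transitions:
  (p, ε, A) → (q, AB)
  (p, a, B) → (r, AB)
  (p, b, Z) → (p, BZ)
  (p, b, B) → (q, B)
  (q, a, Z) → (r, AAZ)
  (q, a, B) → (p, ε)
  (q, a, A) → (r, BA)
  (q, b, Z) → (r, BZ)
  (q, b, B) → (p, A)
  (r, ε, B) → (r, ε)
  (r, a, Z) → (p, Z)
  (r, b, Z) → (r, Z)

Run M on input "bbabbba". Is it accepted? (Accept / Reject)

(p, bbabbba, Z) ⊢ (p, babbba, BZ) ⊢ (q, abbba, BZ) ⊢ (p, bbba, Z) ⊢ (p, bba, BZ) ⊢ (q, ba, BZ) ⊢ (p, a, AZ) ⊢ (q, a, ABZ) ⊢ (r, ε, BABZ)
All input consumed; state r ∈ F.

Accept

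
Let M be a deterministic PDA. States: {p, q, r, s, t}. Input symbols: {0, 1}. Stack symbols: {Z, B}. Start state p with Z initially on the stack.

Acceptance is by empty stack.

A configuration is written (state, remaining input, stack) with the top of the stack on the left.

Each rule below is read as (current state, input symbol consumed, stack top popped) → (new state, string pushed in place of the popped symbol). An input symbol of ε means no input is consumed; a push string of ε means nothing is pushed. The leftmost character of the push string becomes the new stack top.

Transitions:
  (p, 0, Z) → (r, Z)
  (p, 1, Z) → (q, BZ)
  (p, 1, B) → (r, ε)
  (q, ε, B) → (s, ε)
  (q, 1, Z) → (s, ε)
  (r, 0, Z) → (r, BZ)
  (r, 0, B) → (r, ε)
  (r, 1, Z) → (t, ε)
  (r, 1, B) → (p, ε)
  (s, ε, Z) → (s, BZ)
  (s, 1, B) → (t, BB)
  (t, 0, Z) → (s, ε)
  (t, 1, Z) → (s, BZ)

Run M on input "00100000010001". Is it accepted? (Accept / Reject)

Accept

(p, 00100000010001, Z)
  read 0, top Z: go to r, push Z → (r, 0100000010001, Z)
  read 0, top Z: go to r, push BZ → (r, 100000010001, BZ)
  read 1, top B: go to p, push ε → (p, 00000010001, Z)
  read 0, top Z: go to r, push Z → (r, 0000010001, Z)
  read 0, top Z: go to r, push BZ → (r, 000010001, BZ)
  read 0, top B: go to r, push ε → (r, 00010001, Z)
  read 0, top Z: go to r, push BZ → (r, 0010001, BZ)
  read 0, top B: go to r, push ε → (r, 010001, Z)
  read 0, top Z: go to r, push BZ → (r, 10001, BZ)
  read 1, top B: go to p, push ε → (p, 0001, Z)
  read 0, top Z: go to r, push Z → (r, 001, Z)
  read 0, top Z: go to r, push BZ → (r, 01, BZ)
  read 0, top B: go to r, push ε → (r, 1, Z)
  read 1, top Z: go to t, push ε → (t, ε, ε)
All input consumed and the stack is empty.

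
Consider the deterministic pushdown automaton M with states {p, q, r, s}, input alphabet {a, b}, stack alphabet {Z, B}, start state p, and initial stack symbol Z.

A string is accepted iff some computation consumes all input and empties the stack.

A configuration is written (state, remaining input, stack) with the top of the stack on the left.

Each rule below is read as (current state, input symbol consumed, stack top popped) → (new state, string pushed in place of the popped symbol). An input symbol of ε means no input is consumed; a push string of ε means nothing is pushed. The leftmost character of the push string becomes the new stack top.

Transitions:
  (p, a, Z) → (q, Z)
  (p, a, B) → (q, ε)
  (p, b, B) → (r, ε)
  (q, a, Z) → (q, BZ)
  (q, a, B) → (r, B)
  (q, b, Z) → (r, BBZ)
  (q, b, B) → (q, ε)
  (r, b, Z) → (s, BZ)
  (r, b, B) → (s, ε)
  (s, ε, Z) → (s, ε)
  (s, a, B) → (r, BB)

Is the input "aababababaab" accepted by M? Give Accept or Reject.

(p, aababababaab, Z)
  read a, top Z: go to q, push Z → (q, ababababaab, Z)
  read a, top Z: go to q, push BZ → (q, babababaab, BZ)
  read b, top B: go to q, push ε → (q, abababaab, Z)
  read a, top Z: go to q, push BZ → (q, bababaab, BZ)
  read b, top B: go to q, push ε → (q, ababaab, Z)
  read a, top Z: go to q, push BZ → (q, babaab, BZ)
  read b, top B: go to q, push ε → (q, abaab, Z)
  read a, top Z: go to q, push BZ → (q, baab, BZ)
  read b, top B: go to q, push ε → (q, aab, Z)
  read a, top Z: go to q, push BZ → (q, ab, BZ)
  read a, top B: go to r, push B → (r, b, BZ)
  read b, top B: go to s, push ε → (s, ε, Z)
  ε-move, top Z: go to s, push ε → (s, ε, ε)
All input consumed and the stack is empty.

Accept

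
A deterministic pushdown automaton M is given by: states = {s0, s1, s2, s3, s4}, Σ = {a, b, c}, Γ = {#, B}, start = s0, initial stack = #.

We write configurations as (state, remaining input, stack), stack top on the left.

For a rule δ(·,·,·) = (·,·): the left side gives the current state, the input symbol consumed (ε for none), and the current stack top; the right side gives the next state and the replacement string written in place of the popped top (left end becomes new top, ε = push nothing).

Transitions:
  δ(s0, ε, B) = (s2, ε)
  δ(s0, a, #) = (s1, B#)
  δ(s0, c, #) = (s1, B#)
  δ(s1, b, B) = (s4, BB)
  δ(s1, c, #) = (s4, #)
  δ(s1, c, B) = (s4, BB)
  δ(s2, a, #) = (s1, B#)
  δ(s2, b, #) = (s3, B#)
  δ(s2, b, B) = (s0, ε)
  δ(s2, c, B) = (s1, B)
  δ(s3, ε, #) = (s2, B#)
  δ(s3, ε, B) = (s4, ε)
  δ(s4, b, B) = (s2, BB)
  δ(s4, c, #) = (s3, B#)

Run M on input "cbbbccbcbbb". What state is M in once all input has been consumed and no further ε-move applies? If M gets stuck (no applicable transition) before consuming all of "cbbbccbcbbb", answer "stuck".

(s0, cbbbccbcbbb, #)
  read c, top #: go to s1, push B# → (s1, bbbccbcbbb, B#)
  read b, top B: go to s4, push BB → (s4, bbccbcbbb, BB#)
  read b, top B: go to s2, push BB → (s2, bccbcbbb, BBB#)
  read b, top B: go to s0, push ε → (s0, ccbcbbb, BB#)
  ε-move, top B: go to s2, push ε → (s2, ccbcbbb, B#)
  read c, top B: go to s1, push B → (s1, cbcbbb, B#)
  read c, top B: go to s4, push BB → (s4, bcbbb, BB#)
  read b, top B: go to s2, push BB → (s2, cbbb, BBB#)
  read c, top B: go to s1, push B → (s1, bbb, BBB#)
  read b, top B: go to s4, push BB → (s4, bb, BBBB#)
  read b, top B: go to s2, push BB → (s2, b, BBBBB#)
  read b, top B: go to s0, push ε → (s0, ε, BBBB#)
  ε-move, top B: go to s2, push ε → (s2, ε, BBB#)
All input consumed; M is in state s2.

s2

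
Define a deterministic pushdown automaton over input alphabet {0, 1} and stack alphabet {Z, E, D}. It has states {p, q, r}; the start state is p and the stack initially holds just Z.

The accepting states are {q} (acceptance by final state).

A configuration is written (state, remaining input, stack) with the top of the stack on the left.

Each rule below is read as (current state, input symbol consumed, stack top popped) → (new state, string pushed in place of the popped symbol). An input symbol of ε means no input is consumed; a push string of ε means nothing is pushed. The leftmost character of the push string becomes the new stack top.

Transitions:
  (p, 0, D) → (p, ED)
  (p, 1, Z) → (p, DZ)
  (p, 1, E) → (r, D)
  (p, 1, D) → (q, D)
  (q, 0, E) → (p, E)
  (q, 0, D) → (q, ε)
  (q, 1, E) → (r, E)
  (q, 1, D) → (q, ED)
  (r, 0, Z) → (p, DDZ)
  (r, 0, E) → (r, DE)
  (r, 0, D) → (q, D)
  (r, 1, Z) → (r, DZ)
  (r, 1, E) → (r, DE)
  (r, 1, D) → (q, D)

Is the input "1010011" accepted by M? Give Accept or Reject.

(p, 1010011, Z)
  read 1, top Z: go to p, push DZ → (p, 010011, DZ)
  read 0, top D: go to p, push ED → (p, 10011, EDZ)
  read 1, top E: go to r, push D → (r, 0011, DDZ)
  read 0, top D: go to q, push D → (q, 011, DDZ)
  read 0, top D: go to q, push ε → (q, 11, DZ)
  read 1, top D: go to q, push ED → (q, 1, EDZ)
  read 1, top E: go to r, push E → (r, ε, EDZ)
All input consumed; state r ∉ F and no further ε-move applies.

Reject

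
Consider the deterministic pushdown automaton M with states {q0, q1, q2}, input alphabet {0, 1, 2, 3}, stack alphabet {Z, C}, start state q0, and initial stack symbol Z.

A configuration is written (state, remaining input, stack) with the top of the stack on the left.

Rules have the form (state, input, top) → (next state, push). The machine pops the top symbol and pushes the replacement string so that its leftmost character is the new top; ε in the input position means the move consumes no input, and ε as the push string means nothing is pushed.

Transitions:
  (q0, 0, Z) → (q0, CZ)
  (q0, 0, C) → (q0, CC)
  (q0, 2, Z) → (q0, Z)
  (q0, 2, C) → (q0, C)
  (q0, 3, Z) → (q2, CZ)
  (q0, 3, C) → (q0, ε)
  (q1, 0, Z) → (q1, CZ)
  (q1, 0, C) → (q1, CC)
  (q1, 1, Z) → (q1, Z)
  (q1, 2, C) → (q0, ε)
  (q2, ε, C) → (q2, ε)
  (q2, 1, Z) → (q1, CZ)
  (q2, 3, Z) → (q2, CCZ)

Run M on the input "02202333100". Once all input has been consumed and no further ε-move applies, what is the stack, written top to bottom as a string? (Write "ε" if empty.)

CCCZ

(q0, 02202333100, Z) ⊢ (q0, 2202333100, CZ) ⊢ (q0, 202333100, CZ) ⊢ (q0, 02333100, CZ) ⊢ (q0, 2333100, CCZ) ⊢ (q0, 333100, CCZ) ⊢ (q0, 33100, CZ) ⊢ (q0, 3100, Z) ⊢ (q2, 100, CZ) ⊢ (q2, 100, Z) ⊢ (q1, 00, CZ) ⊢ (q1, 0, CCZ) ⊢ (q1, ε, CCCZ)
All input consumed in state q1 with stack CCCZ.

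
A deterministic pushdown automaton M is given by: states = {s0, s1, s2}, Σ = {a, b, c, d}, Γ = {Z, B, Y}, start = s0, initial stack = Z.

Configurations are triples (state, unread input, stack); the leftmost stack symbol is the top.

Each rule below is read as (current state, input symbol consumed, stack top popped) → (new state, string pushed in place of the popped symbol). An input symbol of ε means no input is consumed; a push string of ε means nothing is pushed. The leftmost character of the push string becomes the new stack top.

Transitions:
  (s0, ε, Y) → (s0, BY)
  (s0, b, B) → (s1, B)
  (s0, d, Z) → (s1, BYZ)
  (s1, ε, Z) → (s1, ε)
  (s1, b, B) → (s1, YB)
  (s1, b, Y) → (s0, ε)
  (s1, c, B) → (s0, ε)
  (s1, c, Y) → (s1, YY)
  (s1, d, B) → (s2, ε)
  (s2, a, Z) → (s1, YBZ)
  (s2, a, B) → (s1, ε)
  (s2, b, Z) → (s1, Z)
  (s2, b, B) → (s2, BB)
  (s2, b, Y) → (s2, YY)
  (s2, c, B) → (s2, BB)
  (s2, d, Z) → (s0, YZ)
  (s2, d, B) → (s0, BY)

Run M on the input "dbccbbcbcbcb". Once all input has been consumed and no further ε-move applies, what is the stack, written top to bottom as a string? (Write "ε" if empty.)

BYYBYZ

(s0, dbccbbcbcbcb, Z)
  read d, top Z: go to s1, push BYZ → (s1, bccbbcbcbcb, BYZ)
  read b, top B: go to s1, push YB → (s1, ccbbcbcbcb, YBYZ)
  read c, top Y: go to s1, push YY → (s1, cbbcbcbcb, YYBYZ)
  read c, top Y: go to s1, push YY → (s1, bbcbcbcb, YYYBYZ)
  read b, top Y: go to s0, push ε → (s0, bcbcbcb, YYBYZ)
  ε-move, top Y: go to s0, push BY → (s0, bcbcbcb, BYYBYZ)
  read b, top B: go to s1, push B → (s1, cbcbcb, BYYBYZ)
  read c, top B: go to s0, push ε → (s0, bcbcb, YYBYZ)
  ε-move, top Y: go to s0, push BY → (s0, bcbcb, BYYBYZ)
  read b, top B: go to s1, push B → (s1, cbcb, BYYBYZ)
  read c, top B: go to s0, push ε → (s0, bcb, YYBYZ)
  ε-move, top Y: go to s0, push BY → (s0, bcb, BYYBYZ)
  read b, top B: go to s1, push B → (s1, cb, BYYBYZ)
  read c, top B: go to s0, push ε → (s0, b, YYBYZ)
  ε-move, top Y: go to s0, push BY → (s0, b, BYYBYZ)
  read b, top B: go to s1, push B → (s1, ε, BYYBYZ)
All input consumed in state s1 with stack BYYBYZ.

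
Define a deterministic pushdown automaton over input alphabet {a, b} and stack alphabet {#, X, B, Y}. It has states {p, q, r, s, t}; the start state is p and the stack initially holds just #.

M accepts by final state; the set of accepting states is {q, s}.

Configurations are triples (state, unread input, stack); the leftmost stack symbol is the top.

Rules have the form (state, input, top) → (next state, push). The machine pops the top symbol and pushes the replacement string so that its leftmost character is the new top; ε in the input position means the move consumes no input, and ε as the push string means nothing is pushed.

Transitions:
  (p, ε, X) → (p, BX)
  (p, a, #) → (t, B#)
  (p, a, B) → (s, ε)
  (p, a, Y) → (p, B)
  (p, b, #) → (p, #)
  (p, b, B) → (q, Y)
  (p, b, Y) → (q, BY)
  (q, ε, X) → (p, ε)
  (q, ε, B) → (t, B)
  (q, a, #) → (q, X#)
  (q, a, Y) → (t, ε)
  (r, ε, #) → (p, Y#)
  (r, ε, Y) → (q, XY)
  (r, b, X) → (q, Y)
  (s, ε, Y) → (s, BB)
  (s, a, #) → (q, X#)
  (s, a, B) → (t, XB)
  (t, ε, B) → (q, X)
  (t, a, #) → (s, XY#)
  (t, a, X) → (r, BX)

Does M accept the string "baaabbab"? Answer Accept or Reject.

Reject

(p, baaabbab, #) ⊢ (p, aaabbab, #) ⊢ (t, aabbab, B#) ⊢ (q, aabbab, X#) ⊢ (p, aabbab, #) ⊢ (t, abbab, B#) ⊢ (q, abbab, X#) ⊢ (p, abbab, #) ⊢ (t, bbab, B#) ⊢ (q, bbab, X#) ⊢ (p, bbab, #) ⊢ (p, bab, #) ⊢ (p, ab, #) ⊢ (t, b, B#) ⊢ (q, b, X#) ⊢ (p, b, #) ⊢ (p, ε, #)
All input consumed; state p ∉ F and no further ε-move applies.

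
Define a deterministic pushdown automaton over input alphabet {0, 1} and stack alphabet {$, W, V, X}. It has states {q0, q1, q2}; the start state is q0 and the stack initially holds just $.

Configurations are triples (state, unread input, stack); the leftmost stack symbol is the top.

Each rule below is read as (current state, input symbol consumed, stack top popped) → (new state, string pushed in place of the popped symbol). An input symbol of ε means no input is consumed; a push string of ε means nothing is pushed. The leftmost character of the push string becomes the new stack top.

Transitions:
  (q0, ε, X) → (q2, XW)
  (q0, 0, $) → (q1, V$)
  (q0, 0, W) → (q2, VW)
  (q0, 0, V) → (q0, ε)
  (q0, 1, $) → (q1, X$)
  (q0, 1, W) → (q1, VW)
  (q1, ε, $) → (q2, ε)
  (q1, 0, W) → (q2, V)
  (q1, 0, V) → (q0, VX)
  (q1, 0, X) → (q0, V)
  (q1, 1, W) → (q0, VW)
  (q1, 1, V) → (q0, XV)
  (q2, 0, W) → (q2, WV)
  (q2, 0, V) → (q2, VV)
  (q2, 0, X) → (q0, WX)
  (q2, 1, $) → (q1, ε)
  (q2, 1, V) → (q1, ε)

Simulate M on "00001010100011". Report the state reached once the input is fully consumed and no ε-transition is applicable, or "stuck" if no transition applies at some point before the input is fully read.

(q0, 00001010100011, $)
  read 0, top $: go to q1, push V$ → (q1, 0001010100011, V$)
  read 0, top V: go to q0, push VX → (q0, 001010100011, VX$)
  read 0, top V: go to q0, push ε → (q0, 01010100011, X$)
  ε-move, top X: go to q2, push XW → (q2, 01010100011, XW$)
  read 0, top X: go to q0, push WX → (q0, 1010100011, WXW$)
  read 1, top W: go to q1, push VW → (q1, 010100011, VWXW$)
  read 0, top V: go to q0, push VX → (q0, 10100011, VXWXW$)
No transition for (q0, 1, top V); M blocks with input 10100011 remaining.

stuck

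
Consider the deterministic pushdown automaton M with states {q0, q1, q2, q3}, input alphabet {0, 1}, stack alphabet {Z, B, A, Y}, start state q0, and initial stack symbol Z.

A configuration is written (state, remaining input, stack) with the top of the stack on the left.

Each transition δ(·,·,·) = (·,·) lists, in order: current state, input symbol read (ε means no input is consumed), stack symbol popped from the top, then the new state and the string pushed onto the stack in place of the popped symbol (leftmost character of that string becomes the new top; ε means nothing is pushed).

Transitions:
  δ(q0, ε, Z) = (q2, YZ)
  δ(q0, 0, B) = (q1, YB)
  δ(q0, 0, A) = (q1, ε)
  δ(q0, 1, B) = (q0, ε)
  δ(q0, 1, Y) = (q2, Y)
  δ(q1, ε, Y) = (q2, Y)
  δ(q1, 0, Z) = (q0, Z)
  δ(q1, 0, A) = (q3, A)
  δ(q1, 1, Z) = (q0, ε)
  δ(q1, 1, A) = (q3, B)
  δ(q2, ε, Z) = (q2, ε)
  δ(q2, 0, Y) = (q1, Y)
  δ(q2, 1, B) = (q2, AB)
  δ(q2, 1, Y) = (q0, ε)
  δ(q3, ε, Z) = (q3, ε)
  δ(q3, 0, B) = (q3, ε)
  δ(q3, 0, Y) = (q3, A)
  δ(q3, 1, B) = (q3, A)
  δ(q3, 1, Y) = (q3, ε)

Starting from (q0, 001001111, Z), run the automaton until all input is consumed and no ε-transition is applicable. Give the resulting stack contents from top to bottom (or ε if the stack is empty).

YZ

(q0, 001001111, Z)
  ε-move, top Z: go to q2, push YZ → (q2, 001001111, YZ)
  read 0, top Y: go to q1, push Y → (q1, 01001111, YZ)
  ε-move, top Y: go to q2, push Y → (q2, 01001111, YZ)
  read 0, top Y: go to q1, push Y → (q1, 1001111, YZ)
  ε-move, top Y: go to q2, push Y → (q2, 1001111, YZ)
  read 1, top Y: go to q0, push ε → (q0, 001111, Z)
  ε-move, top Z: go to q2, push YZ → (q2, 001111, YZ)
  read 0, top Y: go to q1, push Y → (q1, 01111, YZ)
  ε-move, top Y: go to q2, push Y → (q2, 01111, YZ)
  read 0, top Y: go to q1, push Y → (q1, 1111, YZ)
  ε-move, top Y: go to q2, push Y → (q2, 1111, YZ)
  read 1, top Y: go to q0, push ε → (q0, 111, Z)
  ε-move, top Z: go to q2, push YZ → (q2, 111, YZ)
  read 1, top Y: go to q0, push ε → (q0, 11, Z)
  ε-move, top Z: go to q2, push YZ → (q2, 11, YZ)
  read 1, top Y: go to q0, push ε → (q0, 1, Z)
  ε-move, top Z: go to q2, push YZ → (q2, 1, YZ)
  read 1, top Y: go to q0, push ε → (q0, ε, Z)
  ε-move, top Z: go to q2, push YZ → (q2, ε, YZ)
All input consumed in state q2 with stack YZ.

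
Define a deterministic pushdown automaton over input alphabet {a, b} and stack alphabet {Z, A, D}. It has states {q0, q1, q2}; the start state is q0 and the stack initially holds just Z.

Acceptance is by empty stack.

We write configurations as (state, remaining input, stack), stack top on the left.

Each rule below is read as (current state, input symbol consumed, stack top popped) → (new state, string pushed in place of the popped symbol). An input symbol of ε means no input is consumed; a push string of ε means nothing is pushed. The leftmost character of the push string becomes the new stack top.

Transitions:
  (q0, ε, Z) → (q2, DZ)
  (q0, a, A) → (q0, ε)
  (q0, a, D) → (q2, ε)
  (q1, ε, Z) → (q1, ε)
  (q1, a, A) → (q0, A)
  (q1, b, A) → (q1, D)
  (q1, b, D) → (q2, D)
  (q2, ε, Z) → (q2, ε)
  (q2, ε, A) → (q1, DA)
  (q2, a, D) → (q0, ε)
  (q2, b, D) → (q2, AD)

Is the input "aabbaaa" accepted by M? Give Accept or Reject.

Accept

(q0, aabbaaa, Z)
  ε-move, top Z: go to q2, push DZ → (q2, aabbaaa, DZ)
  read a, top D: go to q0, push ε → (q0, abbaaa, Z)
  ε-move, top Z: go to q2, push DZ → (q2, abbaaa, DZ)
  read a, top D: go to q0, push ε → (q0, bbaaa, Z)
  ε-move, top Z: go to q2, push DZ → (q2, bbaaa, DZ)
  read b, top D: go to q2, push AD → (q2, baaa, ADZ)
  ε-move, top A: go to q1, push DA → (q1, baaa, DADZ)
  read b, top D: go to q2, push D → (q2, aaa, DADZ)
  read a, top D: go to q0, push ε → (q0, aa, ADZ)
  read a, top A: go to q0, push ε → (q0, a, DZ)
  read a, top D: go to q2, push ε → (q2, ε, Z)
  ε-move, top Z: go to q2, push ε → (q2, ε, ε)
All input consumed and the stack is empty.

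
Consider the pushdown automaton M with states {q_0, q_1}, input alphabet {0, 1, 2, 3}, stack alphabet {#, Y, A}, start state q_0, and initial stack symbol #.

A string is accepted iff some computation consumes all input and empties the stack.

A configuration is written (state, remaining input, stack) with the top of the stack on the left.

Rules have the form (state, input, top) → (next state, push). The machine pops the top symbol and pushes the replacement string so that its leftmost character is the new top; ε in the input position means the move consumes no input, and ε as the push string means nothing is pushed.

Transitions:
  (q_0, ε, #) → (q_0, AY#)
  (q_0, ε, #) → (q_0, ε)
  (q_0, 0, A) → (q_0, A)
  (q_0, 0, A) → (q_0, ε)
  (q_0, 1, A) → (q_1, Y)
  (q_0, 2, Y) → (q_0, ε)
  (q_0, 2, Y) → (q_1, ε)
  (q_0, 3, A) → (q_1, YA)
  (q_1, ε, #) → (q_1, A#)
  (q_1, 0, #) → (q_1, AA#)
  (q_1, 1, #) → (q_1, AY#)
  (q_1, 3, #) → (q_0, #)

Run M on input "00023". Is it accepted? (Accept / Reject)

Accept

One accepting computation: (q_0, 00023, #) ⊢ (q_0, 00023, AY#) ⊢ (q_0, 0023, AY#) ⊢ (q_0, 023, AY#) ⊢ (q_0, 23, Y#) ⊢ (q_1, 3, #) ⊢ (q_0, ε, #) ⊢ (q_0, ε, ε)
All input consumed and the stack is empty.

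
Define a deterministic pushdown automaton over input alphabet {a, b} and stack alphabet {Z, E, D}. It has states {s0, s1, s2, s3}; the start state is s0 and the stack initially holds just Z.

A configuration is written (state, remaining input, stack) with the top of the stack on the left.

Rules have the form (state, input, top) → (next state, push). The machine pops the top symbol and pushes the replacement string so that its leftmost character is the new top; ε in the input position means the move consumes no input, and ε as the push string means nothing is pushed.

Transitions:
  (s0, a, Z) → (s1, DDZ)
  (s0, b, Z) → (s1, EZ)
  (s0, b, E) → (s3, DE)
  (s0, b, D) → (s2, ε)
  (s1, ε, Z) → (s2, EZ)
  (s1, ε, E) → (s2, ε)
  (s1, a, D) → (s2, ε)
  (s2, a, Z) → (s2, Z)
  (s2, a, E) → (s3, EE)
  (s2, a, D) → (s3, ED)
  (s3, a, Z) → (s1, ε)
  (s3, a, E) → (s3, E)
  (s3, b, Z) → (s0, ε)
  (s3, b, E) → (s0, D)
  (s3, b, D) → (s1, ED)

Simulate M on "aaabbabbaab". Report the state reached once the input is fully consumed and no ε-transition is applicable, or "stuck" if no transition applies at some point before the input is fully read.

s0

(s0, aaabbabbaab, Z)
  read a, top Z: go to s1, push DDZ → (s1, aabbabbaab, DDZ)
  read a, top D: go to s2, push ε → (s2, abbabbaab, DZ)
  read a, top D: go to s3, push ED → (s3, bbabbaab, EDZ)
  read b, top E: go to s0, push D → (s0, babbaab, DDZ)
  read b, top D: go to s2, push ε → (s2, abbaab, DZ)
  read a, top D: go to s3, push ED → (s3, bbaab, EDZ)
  read b, top E: go to s0, push D → (s0, baab, DDZ)
  read b, top D: go to s2, push ε → (s2, aab, DZ)
  read a, top D: go to s3, push ED → (s3, ab, EDZ)
  read a, top E: go to s3, push E → (s3, b, EDZ)
  read b, top E: go to s0, push D → (s0, ε, DDZ)
All input consumed; M is in state s0.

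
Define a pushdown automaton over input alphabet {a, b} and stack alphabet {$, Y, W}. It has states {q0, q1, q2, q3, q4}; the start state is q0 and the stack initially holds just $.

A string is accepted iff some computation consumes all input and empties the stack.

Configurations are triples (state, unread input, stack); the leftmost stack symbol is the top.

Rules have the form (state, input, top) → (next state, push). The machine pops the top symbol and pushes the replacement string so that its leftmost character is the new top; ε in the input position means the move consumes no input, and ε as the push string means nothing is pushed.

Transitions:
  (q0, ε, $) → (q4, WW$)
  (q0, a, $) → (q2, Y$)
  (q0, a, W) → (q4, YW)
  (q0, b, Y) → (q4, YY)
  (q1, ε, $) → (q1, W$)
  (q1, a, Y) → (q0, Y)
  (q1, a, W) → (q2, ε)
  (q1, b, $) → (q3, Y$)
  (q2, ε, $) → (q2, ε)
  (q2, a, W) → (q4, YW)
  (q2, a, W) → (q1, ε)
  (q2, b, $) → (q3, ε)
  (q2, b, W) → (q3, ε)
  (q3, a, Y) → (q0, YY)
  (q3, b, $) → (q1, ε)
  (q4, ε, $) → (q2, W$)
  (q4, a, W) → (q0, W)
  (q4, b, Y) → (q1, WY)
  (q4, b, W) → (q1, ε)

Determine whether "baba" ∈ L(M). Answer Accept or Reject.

No computation consumes all input and empties the stack.

Reject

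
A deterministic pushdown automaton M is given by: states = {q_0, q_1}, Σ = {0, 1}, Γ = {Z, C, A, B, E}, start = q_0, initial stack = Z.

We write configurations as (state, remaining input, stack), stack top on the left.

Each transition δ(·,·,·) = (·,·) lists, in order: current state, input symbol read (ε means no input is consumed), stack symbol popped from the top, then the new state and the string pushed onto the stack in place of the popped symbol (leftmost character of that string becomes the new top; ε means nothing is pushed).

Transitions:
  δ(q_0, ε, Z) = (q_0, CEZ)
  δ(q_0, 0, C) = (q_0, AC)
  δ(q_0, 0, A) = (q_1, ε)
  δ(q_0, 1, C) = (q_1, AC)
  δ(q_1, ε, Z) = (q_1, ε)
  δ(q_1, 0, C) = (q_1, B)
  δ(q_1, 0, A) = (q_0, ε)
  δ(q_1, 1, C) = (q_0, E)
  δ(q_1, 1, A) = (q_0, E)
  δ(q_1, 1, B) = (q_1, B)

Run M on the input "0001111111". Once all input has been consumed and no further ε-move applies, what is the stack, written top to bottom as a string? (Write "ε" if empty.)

BEZ

(q_0, 0001111111, Z)
  ε-move, top Z: go to q_0, push CEZ → (q_0, 0001111111, CEZ)
  read 0, top C: go to q_0, push AC → (q_0, 001111111, ACEZ)
  read 0, top A: go to q_1, push ε → (q_1, 01111111, CEZ)
  read 0, top C: go to q_1, push B → (q_1, 1111111, BEZ)
  read 1, top B: go to q_1, push B → (q_1, 111111, BEZ)
  read 1, top B: go to q_1, push B → (q_1, 11111, BEZ)
  read 1, top B: go to q_1, push B → (q_1, 1111, BEZ)
  read 1, top B: go to q_1, push B → (q_1, 111, BEZ)
  read 1, top B: go to q_1, push B → (q_1, 11, BEZ)
  read 1, top B: go to q_1, push B → (q_1, 1, BEZ)
  read 1, top B: go to q_1, push B → (q_1, ε, BEZ)
All input consumed in state q_1 with stack BEZ.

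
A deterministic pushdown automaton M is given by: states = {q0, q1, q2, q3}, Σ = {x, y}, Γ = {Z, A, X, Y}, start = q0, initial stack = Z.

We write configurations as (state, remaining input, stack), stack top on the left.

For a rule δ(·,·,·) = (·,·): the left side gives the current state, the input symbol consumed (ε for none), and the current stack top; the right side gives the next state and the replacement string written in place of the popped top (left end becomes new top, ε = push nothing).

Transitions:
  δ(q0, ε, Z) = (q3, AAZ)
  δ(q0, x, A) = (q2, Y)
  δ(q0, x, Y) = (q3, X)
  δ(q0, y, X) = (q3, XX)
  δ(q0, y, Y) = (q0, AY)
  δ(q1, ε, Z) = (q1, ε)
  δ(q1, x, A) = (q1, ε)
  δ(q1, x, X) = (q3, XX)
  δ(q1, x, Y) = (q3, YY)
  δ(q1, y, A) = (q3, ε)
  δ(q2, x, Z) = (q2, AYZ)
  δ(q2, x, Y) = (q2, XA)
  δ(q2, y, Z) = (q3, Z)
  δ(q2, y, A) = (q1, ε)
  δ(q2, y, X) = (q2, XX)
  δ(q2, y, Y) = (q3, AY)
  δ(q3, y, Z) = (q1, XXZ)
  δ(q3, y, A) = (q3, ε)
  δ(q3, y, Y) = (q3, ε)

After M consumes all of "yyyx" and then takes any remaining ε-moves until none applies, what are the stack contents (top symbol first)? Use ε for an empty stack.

(q0, yyyx, Z) ⊢ (q3, yyyx, AAZ) ⊢ (q3, yyx, AZ) ⊢ (q3, yx, Z) ⊢ (q1, x, XXZ) ⊢ (q3, ε, XXXZ)
All input consumed in state q3 with stack XXXZ.

XXXZ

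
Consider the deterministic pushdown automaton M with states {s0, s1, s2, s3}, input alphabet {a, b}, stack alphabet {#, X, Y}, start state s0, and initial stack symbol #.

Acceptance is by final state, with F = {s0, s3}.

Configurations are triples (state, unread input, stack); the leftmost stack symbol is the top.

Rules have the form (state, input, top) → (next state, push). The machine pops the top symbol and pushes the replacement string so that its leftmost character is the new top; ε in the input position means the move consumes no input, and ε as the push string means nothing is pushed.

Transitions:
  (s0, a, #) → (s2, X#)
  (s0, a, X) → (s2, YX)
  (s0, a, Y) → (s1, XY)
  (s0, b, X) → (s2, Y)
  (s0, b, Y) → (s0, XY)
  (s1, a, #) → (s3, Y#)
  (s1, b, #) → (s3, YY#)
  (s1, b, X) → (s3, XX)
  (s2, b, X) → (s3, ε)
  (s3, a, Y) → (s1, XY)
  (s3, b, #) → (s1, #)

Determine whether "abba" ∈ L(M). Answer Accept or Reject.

(s0, abba, #)
  read a, top #: go to s2, push X# → (s2, bba, X#)
  read b, top X: go to s3, push ε → (s3, ba, #)
  read b, top #: go to s1, push # → (s1, a, #)
  read a, top #: go to s3, push Y# → (s3, ε, Y#)
All input consumed; state s3 ∈ F.

Accept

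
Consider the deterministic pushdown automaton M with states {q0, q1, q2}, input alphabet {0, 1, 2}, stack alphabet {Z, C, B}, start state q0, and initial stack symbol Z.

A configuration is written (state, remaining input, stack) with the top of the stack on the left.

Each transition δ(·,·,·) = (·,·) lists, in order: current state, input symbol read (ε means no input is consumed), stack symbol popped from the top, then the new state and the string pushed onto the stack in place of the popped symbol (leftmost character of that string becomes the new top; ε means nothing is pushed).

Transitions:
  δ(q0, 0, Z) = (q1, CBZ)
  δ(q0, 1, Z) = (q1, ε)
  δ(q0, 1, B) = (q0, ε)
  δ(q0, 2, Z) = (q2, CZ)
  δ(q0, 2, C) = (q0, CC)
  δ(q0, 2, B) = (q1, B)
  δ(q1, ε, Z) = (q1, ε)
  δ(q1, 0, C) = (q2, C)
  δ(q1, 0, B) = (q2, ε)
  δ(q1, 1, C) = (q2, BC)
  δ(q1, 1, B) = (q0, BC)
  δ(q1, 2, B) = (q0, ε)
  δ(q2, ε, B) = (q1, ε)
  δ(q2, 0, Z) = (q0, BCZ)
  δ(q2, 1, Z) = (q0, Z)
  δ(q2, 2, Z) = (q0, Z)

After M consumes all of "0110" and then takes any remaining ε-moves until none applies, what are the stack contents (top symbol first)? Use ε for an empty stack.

(q0, 0110, Z)
  read 0, top Z: go to q1, push CBZ → (q1, 110, CBZ)
  read 1, top C: go to q2, push BC → (q2, 10, BCBZ)
  ε-move, top B: go to q1, push ε → (q1, 10, CBZ)
  read 1, top C: go to q2, push BC → (q2, 0, BCBZ)
  ε-move, top B: go to q1, push ε → (q1, 0, CBZ)
  read 0, top C: go to q2, push C → (q2, ε, CBZ)
All input consumed in state q2 with stack CBZ.

CBZ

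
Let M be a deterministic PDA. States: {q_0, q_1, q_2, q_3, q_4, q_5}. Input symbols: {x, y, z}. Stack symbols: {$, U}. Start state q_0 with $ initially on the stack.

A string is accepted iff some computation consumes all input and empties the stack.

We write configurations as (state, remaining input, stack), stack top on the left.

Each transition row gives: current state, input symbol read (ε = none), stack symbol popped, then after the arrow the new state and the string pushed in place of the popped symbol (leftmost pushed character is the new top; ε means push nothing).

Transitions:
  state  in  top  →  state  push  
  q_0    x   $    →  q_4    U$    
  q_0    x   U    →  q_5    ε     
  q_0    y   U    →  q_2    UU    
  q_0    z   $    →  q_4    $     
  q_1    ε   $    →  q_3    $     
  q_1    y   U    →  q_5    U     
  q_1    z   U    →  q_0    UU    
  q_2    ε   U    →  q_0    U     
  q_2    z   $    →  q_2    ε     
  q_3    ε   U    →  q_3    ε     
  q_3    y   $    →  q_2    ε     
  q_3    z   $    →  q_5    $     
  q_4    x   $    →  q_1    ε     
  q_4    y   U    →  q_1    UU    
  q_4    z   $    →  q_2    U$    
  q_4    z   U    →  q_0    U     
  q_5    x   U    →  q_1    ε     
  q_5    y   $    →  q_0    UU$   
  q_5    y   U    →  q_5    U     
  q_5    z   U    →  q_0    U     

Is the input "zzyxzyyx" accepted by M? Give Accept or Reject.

(q_0, zzyxzyyx, $)
  read z, top $: go to q_4, push $ → (q_4, zyxzyyx, $)
  read z, top $: go to q_2, push U$ → (q_2, yxzyyx, U$)
  ε-move, top U: go to q_0, push U → (q_0, yxzyyx, U$)
  read y, top U: go to q_2, push UU → (q_2, xzyyx, UU$)
  ε-move, top U: go to q_0, push U → (q_0, xzyyx, UU$)
  read x, top U: go to q_5, push ε → (q_5, zyyx, U$)
  read z, top U: go to q_0, push U → (q_0, yyx, U$)
  read y, top U: go to q_2, push UU → (q_2, yx, UU$)
  ε-move, top U: go to q_0, push U → (q_0, yx, UU$)
  read y, top U: go to q_2, push UU → (q_2, x, UUU$)
  ε-move, top U: go to q_0, push U → (q_0, x, UUU$)
  read x, top U: go to q_5, push ε → (q_5, ε, UU$)
All input consumed; stack is UU$, not empty, and no further ε-move applies.

Reject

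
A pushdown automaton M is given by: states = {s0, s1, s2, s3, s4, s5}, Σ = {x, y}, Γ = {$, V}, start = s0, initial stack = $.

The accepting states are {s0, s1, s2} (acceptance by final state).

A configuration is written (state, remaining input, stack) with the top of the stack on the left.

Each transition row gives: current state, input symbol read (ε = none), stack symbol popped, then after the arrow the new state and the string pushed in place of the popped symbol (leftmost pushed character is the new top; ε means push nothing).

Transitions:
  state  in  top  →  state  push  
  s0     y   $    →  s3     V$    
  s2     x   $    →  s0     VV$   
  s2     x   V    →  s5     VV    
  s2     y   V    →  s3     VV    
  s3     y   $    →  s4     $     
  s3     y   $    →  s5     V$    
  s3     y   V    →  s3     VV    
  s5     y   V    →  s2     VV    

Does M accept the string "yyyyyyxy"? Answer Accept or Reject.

Reject

No computation consumes all input and reaches a final state.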